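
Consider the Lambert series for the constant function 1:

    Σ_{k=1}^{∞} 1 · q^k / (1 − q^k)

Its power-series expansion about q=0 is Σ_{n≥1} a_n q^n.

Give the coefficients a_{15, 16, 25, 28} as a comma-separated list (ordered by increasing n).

4, 5, 3, 6

q^15  k|15↦f(k): 15:1 5:1 3:1 1:1  a_15=4
q^16  k|16↦f(k): 1:1 2:1 4:1 8:1 16:1  a_16=5
d|25:{1,5,25}  Σf=1+1+1=3
q^28  k|28↦f(k): 1:1 2:1 4:1 7:1 14:1 28:1  a_28=6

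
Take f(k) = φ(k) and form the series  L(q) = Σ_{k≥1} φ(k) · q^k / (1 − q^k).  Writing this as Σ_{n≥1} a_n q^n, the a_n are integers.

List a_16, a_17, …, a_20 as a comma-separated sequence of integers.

q^16  k|16↦φ(k): 16:8 8:4 4:2 2:1 1:1  a_16=16
q^17  k|17↦φ(k): 17:16 1:1  a_17=17
[q^18] φ(18)=6,φ(9)=6,φ(6)=2,φ(3)=2,φ(2)=1,φ(1)=1 ⇒ 18
n=19: 19·1 1·19  φ→[18+1]=19
[q^20] φ(1)=1,φ(2)=1,φ(4)=2,φ(5)=4,φ(10)=4,φ(20)=8 ⇒ 20

16, 17, 18, 19, 20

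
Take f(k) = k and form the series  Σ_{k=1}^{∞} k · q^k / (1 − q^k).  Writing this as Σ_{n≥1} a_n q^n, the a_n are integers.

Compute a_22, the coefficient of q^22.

a_22 = 36

n=22: 22·1 11·2 2·11 1·22  f→[22+11+2+1]=36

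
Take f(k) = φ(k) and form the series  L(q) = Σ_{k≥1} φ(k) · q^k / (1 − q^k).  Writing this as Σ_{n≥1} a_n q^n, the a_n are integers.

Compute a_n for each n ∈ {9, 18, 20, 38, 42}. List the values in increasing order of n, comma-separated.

d|9:{1,3,9}  Σφ=1+2+6=9
q^18  k|18↦φ(k): 18:6 9:6 6:2 3:2 2:1 1:1  a_18=18
q^20  k|20↦φ(k): 20:8 10:4 5:4 4:2 2:1 1:1  a_20=20
d|38:{38,19,2,1}  Σφ=18+18+1+1=38
d|42:{1,2,3,6,7,14,21,42}  Σφ=1+1+2+2+6+6+12+12=42

9, 18, 20, 38, 42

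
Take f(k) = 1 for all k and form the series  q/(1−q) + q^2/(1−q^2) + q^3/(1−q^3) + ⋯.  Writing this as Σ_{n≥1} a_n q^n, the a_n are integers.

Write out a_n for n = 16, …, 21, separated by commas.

[q^16] f(16)=1,f(8)=1,f(4)=1,f(2)=1,f(1)=1 ⇒ 5
[q^17] f(1)=1,f(17)=1 ⇒ 2
[q^18] f(18)=1,f(9)=1,f(6)=1,f(3)=1,f(2)=1,f(1)=1 ⇒ 6
q^19  k|19↦f(k): 19:1 1:1  a_19=2
[q^20] f(20)=1,f(10)=1,f(5)=1,f(4)=1,f(2)=1,f(1)=1 ⇒ 6
q^21  k|21↦f(k): 1:1 3:1 7:1 21:1  a_21=4

5, 2, 6, 2, 6, 4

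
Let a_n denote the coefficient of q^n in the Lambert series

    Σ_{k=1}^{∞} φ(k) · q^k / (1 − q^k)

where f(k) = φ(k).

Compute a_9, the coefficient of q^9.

q^9  k|9↦φ(k): 1:1 3:2 9:6  a_9=9

a_9 = 9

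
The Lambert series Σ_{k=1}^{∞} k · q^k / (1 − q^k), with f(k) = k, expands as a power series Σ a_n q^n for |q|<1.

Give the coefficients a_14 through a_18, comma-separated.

24, 24, 31, 18, 39

d|14:{1,2,7,14}  Σf=1+2+7+14=24
d|15:{15,5,3,1}  Σf=15+5+3+1=24
q^16  k|16↦f(k): 1:1 2:2 4:4 8:8 16:16  a_16=31
[q^17] f(17)=17,f(1)=1 ⇒ 18
n=18: 1·18 2·9 3·6 6·3 9·2 18·1  f→[1+2+3+6+9+18]=39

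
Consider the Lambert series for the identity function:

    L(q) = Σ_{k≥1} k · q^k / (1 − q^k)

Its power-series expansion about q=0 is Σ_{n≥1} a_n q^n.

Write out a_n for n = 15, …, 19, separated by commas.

[q^15] f(15)=15,f(5)=5,f(3)=3,f(1)=1 ⇒ 24
[q^16] f(16)=16,f(8)=8,f(4)=4,f(2)=2,f(1)=1 ⇒ 31
[q^17] f(17)=17,f(1)=1 ⇒ 18
[q^18] f(1)=1,f(2)=2,f(3)=3,f(6)=6,f(9)=9,f(18)=18 ⇒ 39
q^19  k|19↦f(k): 19:19 1:1  a_19=20

24, 31, 18, 39, 20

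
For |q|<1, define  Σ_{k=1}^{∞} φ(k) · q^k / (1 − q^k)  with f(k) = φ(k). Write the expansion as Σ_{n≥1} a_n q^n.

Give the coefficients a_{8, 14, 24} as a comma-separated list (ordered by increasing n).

d|8:{8,4,2,1}  Σφ=4+2+1+1=8
[q^14] φ(14)=6,φ(7)=6,φ(2)=1,φ(1)=1 ⇒ 14
d|24:{24,12,8,6,4,3,2,1}  Σφ=8+4+4+2+2+2+1+1=24

8, 14, 24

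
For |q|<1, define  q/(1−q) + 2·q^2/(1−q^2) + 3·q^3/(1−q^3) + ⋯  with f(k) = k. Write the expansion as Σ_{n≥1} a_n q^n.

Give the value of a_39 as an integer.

n=39: 1·39 3·13 13·3 39·1  f→[1+3+13+39]=56

a_39 = 56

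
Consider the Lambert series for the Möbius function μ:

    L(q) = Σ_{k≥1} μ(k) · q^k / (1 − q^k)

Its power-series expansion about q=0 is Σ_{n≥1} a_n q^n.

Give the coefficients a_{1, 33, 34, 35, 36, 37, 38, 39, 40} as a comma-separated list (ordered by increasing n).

[q^1] μ(1)=1 ⇒ 1
n=33: 1·33 3·11 11·3 33·1  μ→[1+(-1)+(-1)+1]=0
q^34  k|34↦μ(k): 34:1 17:-1 2:-1 1:1  a_34=0
[q^35] μ(35)=1,μ(7)=-1,μ(5)=-1,μ(1)=1 ⇒ 0
[q^36] μ(36)=0,μ(18)=0,μ(12)=0,μ(9)=0,μ(6)=1,μ(4)=0,μ(3)=-1,μ(2)=-1,μ(1)=1 ⇒ 0
n=37: 37·1 1·37  μ→[(-1)+1]=0
[q^38] μ(38)=1,μ(19)=-1,μ(2)=-1,μ(1)=1 ⇒ 0
d|39:{1,3,13,39}  Σμ=1+(-1)+(-1)+1=0
n=40: 40·1 20·2 10·4 8·5 5·8 4·10 2·20 1·40  μ→[0+0+1+0+(-1)+0+(-1)+1]=0

1, 0, 0, 0, 0, 0, 0, 0, 0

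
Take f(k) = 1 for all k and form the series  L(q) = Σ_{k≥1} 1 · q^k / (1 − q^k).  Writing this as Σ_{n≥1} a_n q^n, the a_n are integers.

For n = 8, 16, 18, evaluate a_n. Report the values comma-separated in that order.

4, 5, 6

q^8  k|8↦f(k): 1:1 2:1 4:1 8:1  a_8=4
d|16:{1,2,4,8,16}  Σf=1+1+1+1+1=5
n=18: 18·1 9·2 6·3 3·6 2·9 1·18  f→[1+1+1+1+1+1]=6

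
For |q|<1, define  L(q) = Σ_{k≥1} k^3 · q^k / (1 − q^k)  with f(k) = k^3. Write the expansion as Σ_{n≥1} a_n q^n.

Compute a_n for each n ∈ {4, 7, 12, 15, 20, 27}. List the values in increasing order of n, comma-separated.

[q^4] f(1)=1,f(2)=8,f(4)=64 ⇒ 73
n=7: 7·1 1·7  f→[343+1]=344
[q^12] f(12)=1728,f(6)=216,f(4)=64,f(3)=27,f(2)=8,f(1)=1 ⇒ 2044
d|15:{1,3,5,15}  Σf=1+27+125+3375=3528
d|20:{20,10,5,4,2,1}  Σf=8000+1000+125+64+8+1=9198
n=27: 27·1 9·3 3·9 1·27  f→[19683+729+27+1]=20440

73, 344, 2044, 3528, 9198, 20440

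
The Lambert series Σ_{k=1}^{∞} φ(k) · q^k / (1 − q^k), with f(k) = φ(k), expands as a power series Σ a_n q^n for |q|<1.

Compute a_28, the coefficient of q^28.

d|28:{1,2,4,7,14,28}  Σφ=1+1+2+6+6+12=28

a_28 = 28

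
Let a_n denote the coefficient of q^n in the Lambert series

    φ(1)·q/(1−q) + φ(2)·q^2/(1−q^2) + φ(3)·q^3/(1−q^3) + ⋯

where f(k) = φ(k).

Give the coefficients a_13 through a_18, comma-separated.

[q^13] φ(13)=12,φ(1)=1 ⇒ 13
n=14: 14·1 7·2 2·7 1·14  φ→[6+6+1+1]=14
q^15  k|15↦φ(k): 15:8 5:4 3:2 1:1  a_15=15
d|16:{1,2,4,8,16}  Σφ=1+1+2+4+8=16
q^17  k|17↦φ(k): 17:16 1:1  a_17=17
q^18  k|18↦φ(k): 1:1 2:1 3:2 6:2 9:6 18:6  a_18=18

13, 14, 15, 16, 17, 18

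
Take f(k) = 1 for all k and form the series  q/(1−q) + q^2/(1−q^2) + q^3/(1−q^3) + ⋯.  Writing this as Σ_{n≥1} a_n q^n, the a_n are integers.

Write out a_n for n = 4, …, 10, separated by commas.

d|4:{4,2,1}  Σf=1+1+1=3
n=5: 5·1 1·5  f→[1+1]=2
[q^6] f(1)=1,f(2)=1,f(3)=1,f(6)=1 ⇒ 4
d|7:{1,7}  Σf=1+1=2
n=8: 8·1 4·2 2·4 1·8  f→[1+1+1+1]=4
d|9:{1,3,9}  Σf=1+1+1=3
[q^10] f(1)=1,f(2)=1,f(5)=1,f(10)=1 ⇒ 4

3, 2, 4, 2, 4, 3, 4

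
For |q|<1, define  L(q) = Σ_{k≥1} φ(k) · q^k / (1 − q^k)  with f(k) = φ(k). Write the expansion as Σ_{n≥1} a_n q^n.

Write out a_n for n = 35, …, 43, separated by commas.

n=35: 35·1 7·5 5·7 1·35  φ→[24+6+4+1]=35
q^36  k|36↦φ(k): 1:1 2:1 3:2 4:2 6:2 9:6 12:4 18:6 36:12  a_36=36
[q^37] φ(37)=36,φ(1)=1 ⇒ 37
q^38  k|38↦φ(k): 1:1 2:1 19:18 38:18  a_38=38
n=39: 1·39 3·13 13·3 39·1  φ→[1+2+12+24]=39
[q^40] φ(40)=16,φ(20)=8,φ(10)=4,φ(8)=4,φ(5)=4,φ(4)=2,φ(2)=1,φ(1)=1 ⇒ 40
q^41  k|41↦φ(k): 41:40 1:1  a_41=41
q^42  k|42↦φ(k): 42:12 21:12 14:6 7:6 6:2 3:2 2:1 1:1  a_42=42
[q^43] φ(43)=42,φ(1)=1 ⇒ 43

35, 36, 37, 38, 39, 40, 41, 42, 43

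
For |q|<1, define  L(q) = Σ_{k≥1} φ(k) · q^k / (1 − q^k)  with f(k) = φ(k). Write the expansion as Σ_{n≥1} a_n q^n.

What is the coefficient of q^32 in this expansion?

d|32:{1,2,4,8,16,32}  Σφ=1+1+2+4+8+16=32

a_32 = 32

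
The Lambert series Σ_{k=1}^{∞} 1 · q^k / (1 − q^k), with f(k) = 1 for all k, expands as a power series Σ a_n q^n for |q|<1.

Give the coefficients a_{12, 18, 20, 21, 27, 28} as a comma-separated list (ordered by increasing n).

n=12: 12·1 6·2 4·3 3·4 2·6 1·12  f→[1+1+1+1+1+1]=6
[q^18] f(1)=1,f(2)=1,f(3)=1,f(6)=1,f(9)=1,f(18)=1 ⇒ 6
n=20: 1·20 2·10 4·5 5·4 10·2 20·1  f→[1+1+1+1+1+1]=6
q^21  k|21↦f(k): 1:1 3:1 7:1 21:1  a_21=4
[q^27] f(27)=1,f(9)=1,f(3)=1,f(1)=1 ⇒ 4
d|28:{1,2,4,7,14,28}  Σf=1+1+1+1+1+1=6

6, 6, 6, 4, 4, 6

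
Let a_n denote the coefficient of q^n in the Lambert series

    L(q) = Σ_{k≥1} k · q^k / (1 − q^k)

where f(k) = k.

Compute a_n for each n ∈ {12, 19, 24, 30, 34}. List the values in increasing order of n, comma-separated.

28, 20, 60, 72, 54

q^12  k|12↦f(k): 12:12 6:6 4:4 3:3 2:2 1:1  a_12=28
q^19  k|19↦f(k): 19:19 1:1  a_19=20
d|24:{24,12,8,6,4,3,2,1}  Σf=24+12+8+6+4+3+2+1=60
d|30:{1,2,3,5,6,10,15,30}  Σf=1+2+3+5+6+10+15+30=72
d|34:{34,17,2,1}  Σf=34+17+2+1=54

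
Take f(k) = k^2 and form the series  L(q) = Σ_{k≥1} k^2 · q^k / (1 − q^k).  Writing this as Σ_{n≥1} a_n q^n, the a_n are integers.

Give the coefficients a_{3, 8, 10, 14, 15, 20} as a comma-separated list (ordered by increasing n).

q^3  k|3↦f(k): 1:1 3:9  a_3=10
n=8: 8·1 4·2 2·4 1·8  f→[64+16+4+1]=85
[q^10] f(1)=1,f(2)=4,f(5)=25,f(10)=100 ⇒ 130
q^14  k|14↦f(k): 14:196 7:49 2:4 1:1  a_14=250
n=15: 1·15 3·5 5·3 15·1  f→[1+9+25+225]=260
[q^20] f(20)=400,f(10)=100,f(5)=25,f(4)=16,f(2)=4,f(1)=1 ⇒ 546

10, 85, 130, 250, 260, 546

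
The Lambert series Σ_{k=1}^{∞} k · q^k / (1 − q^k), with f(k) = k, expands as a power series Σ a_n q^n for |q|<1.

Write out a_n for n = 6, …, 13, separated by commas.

12, 8, 15, 13, 18, 12, 28, 14

[q^6] f(1)=1,f(2)=2,f(3)=3,f(6)=6 ⇒ 12
q^7  k|7↦f(k): 7:7 1:1  a_7=8
q^8  k|8↦f(k): 8:8 4:4 2:2 1:1  a_8=15
d|9:{1,3,9}  Σf=1+3+9=13
d|10:{10,5,2,1}  Σf=10+5+2+1=18
q^11  k|11↦f(k): 1:1 11:11  a_11=12
n=12: 1·12 2·6 3·4 4·3 6·2 12·1  f→[1+2+3+4+6+12]=28
q^13  k|13↦f(k): 13:13 1:1  a_13=14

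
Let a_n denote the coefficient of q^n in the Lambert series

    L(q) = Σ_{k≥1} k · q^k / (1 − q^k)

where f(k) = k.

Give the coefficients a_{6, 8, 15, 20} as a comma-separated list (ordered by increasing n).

12, 15, 24, 42

n=6: 1·6 2·3 3·2 6·1  f→[1+2+3+6]=12
q^8  k|8↦f(k): 1:1 2:2 4:4 8:8  a_8=15
q^15  k|15↦f(k): 15:15 5:5 3:3 1:1  a_15=24
[q^20] f(1)=1,f(2)=2,f(4)=4,f(5)=5,f(10)=10,f(20)=20 ⇒ 42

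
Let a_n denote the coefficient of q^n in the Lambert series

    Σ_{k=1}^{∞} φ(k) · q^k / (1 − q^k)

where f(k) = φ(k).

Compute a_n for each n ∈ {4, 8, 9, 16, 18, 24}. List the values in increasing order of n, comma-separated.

[q^4] φ(1)=1,φ(2)=1,φ(4)=2 ⇒ 4
n=8: 1·8 2·4 4·2 8·1  φ→[1+1+2+4]=8
q^9  k|9↦φ(k): 9:6 3:2 1:1  a_9=9
[q^16] φ(1)=1,φ(2)=1,φ(4)=2,φ(8)=4,φ(16)=8 ⇒ 16
[q^18] φ(1)=1,φ(2)=1,φ(3)=2,φ(6)=2,φ(9)=6,φ(18)=6 ⇒ 18
d|24:{1,2,3,4,6,8,12,24}  Σφ=1+1+2+2+2+4+4+8=24

4, 8, 9, 16, 18, 24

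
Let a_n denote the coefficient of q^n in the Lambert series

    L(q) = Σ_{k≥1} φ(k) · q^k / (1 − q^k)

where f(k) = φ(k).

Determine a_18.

q^18  k|18↦φ(k): 18:6 9:6 6:2 3:2 2:1 1:1  a_18=18

a_18 = 18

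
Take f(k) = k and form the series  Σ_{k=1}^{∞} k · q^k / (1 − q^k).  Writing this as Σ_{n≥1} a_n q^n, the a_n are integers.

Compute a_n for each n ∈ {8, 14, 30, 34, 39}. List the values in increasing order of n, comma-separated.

15, 24, 72, 54, 56

n=8: 8·1 4·2 2·4 1·8  f→[8+4+2+1]=15
n=14: 14·1 7·2 2·7 1·14  f→[14+7+2+1]=24
q^30  k|30↦f(k): 1:1 2:2 3:3 5:5 6:6 10:10 15:15 30:30  a_30=72
n=34: 1·34 2·17 17·2 34·1  f→[1+2+17+34]=54
[q^39] f(39)=39,f(13)=13,f(3)=3,f(1)=1 ⇒ 56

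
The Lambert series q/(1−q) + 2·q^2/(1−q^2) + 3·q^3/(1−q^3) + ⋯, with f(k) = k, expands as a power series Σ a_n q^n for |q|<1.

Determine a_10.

q^10  k|10↦f(k): 10:10 5:5 2:2 1:1  a_10=18

a_10 = 18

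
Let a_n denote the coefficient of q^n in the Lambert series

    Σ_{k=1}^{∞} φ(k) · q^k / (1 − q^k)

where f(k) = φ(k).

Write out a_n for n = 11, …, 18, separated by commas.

d|11:{11,1}  Σφ=10+1=11
[q^12] φ(12)=4,φ(6)=2,φ(4)=2,φ(3)=2,φ(2)=1,φ(1)=1 ⇒ 12
[q^13] φ(13)=12,φ(1)=1 ⇒ 13
[q^14] φ(14)=6,φ(7)=6,φ(2)=1,φ(1)=1 ⇒ 14
n=15: 15·1 5·3 3·5 1·15  φ→[8+4+2+1]=15
[q^16] φ(1)=1,φ(2)=1,φ(4)=2,φ(8)=4,φ(16)=8 ⇒ 16
n=17: 17·1 1·17  φ→[16+1]=17
[q^18] φ(1)=1,φ(2)=1,φ(3)=2,φ(6)=2,φ(9)=6,φ(18)=6 ⇒ 18

11, 12, 13, 14, 15, 16, 17, 18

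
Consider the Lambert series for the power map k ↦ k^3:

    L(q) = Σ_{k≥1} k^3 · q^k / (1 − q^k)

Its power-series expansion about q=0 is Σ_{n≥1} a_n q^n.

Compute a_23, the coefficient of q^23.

a_23 = 12168

d|23:{23,1}  Σf=12167+1=12168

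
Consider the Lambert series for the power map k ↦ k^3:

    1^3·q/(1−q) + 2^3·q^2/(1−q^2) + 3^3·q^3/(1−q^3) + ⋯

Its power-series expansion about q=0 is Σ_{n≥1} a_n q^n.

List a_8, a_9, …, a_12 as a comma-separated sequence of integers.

585, 757, 1134, 1332, 2044

[q^8] f(1)=1,f(2)=8,f(4)=64,f(8)=512 ⇒ 585
q^9  k|9↦f(k): 9:729 3:27 1:1  a_9=757
[q^10] f(10)=1000,f(5)=125,f(2)=8,f(1)=1 ⇒ 1134
[q^11] f(1)=1,f(11)=1331 ⇒ 1332
d|12:{1,2,3,4,6,12}  Σf=1+8+27+64+216+1728=2044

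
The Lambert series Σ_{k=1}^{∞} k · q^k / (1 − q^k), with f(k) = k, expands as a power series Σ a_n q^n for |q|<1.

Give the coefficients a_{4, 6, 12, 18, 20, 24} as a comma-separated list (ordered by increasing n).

[q^4] f(1)=1,f(2)=2,f(4)=4 ⇒ 7
q^6  k|6↦f(k): 1:1 2:2 3:3 6:6  a_6=12
d|12:{12,6,4,3,2,1}  Σf=12+6+4+3+2+1=28
[q^18] f(18)=18,f(9)=9,f(6)=6,f(3)=3,f(2)=2,f(1)=1 ⇒ 39
q^20  k|20↦f(k): 1:1 2:2 4:4 5:5 10:10 20:20  a_20=42
q^24  k|24↦f(k): 1:1 2:2 3:3 4:4 6:6 8:8 12:12 24:24  a_24=60

7, 12, 28, 39, 42, 60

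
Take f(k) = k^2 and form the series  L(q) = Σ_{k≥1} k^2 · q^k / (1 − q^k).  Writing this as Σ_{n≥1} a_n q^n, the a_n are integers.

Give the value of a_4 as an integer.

[q^4] f(4)=16,f(2)=4,f(1)=1 ⇒ 21

a_4 = 21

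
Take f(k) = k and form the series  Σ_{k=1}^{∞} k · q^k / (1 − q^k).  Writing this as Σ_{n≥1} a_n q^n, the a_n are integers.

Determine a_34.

a_34 = 54

d|34:{34,17,2,1}  Σf=34+17+2+1=54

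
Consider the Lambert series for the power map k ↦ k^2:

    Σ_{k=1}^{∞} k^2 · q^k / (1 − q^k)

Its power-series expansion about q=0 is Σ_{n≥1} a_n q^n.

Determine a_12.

q^12  k|12↦f(k): 12:144 6:36 4:16 3:9 2:4 1:1  a_12=210

a_12 = 210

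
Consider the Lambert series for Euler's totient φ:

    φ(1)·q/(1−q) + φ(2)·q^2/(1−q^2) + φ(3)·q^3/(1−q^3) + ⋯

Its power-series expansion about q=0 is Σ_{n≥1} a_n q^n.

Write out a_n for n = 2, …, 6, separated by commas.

q^2  k|2↦φ(k): 1:1 2:1  a_2=2
n=3: 1·3 3·1  φ→[1+2]=3
n=4: 4·1 2·2 1·4  φ→[2+1+1]=4
[q^5] φ(1)=1,φ(5)=4 ⇒ 5
d|6:{6,3,2,1}  Σφ=2+2+1+1=6

2, 3, 4, 5, 6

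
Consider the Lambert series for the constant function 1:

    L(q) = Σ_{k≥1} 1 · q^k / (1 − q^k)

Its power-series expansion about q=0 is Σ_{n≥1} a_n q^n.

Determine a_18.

a_18 = 6

q^18  k|18↦f(k): 18:1 9:1 6:1 3:1 2:1 1:1  a_18=6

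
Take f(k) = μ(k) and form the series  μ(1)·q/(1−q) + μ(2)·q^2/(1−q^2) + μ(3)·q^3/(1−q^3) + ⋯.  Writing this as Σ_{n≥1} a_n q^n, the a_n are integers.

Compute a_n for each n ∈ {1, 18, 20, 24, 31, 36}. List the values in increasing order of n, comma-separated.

1, 0, 0, 0, 0, 0

d|1:{1}  Σμ=1=1
n=18: 18·1 9·2 6·3 3·6 2·9 1·18  μ→[0+0+1+(-1)+(-1)+1]=0
n=20: 20·1 10·2 5·4 4·5 2·10 1·20  μ→[0+1+(-1)+0+(-1)+1]=0
n=24: 1·24 2·12 3·8 4·6 6·4 8·3 12·2 24·1  μ→[1+(-1)+(-1)+0+1+0+0+0]=0
q^31  k|31↦μ(k): 31:-1 1:1  a_31=0
n=36: 1·36 2·18 3·12 4·9 6·6 9·4 12·3 18·2 36·1  μ→[1+(-1)+(-1)+0+1+0+0+0+0]=0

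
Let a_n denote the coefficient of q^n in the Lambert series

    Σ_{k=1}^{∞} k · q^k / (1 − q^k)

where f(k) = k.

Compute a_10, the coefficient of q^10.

a_10 = 18

d|10:{10,5,2,1}  Σf=10+5+2+1=18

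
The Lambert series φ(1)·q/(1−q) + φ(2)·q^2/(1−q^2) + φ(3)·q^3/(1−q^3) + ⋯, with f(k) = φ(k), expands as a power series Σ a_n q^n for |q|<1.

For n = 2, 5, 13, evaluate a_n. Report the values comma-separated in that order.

q^2  k|2↦φ(k): 1:1 2:1  a_2=2
d|5:{1,5}  Σφ=1+4=5
d|13:{1,13}  Σφ=1+12=13

2, 5, 13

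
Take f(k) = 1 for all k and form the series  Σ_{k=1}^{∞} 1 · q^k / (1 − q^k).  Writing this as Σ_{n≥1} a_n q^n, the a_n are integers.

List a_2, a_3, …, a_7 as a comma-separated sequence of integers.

[q^2] f(2)=1,f(1)=1 ⇒ 2
n=3: 3·1 1·3  f→[1+1]=2
d|4:{4,2,1}  Σf=1+1+1=3
d|5:{1,5}  Σf=1+1=2
d|6:{1,2,3,6}  Σf=1+1+1+1=4
[q^7] f(1)=1,f(7)=1 ⇒ 2

2, 2, 3, 2, 4, 2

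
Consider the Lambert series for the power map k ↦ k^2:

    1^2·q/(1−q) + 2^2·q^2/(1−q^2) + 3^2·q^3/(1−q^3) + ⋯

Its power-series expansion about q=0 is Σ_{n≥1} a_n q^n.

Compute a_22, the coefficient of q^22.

a_22 = 610

n=22: 22·1 11·2 2·11 1·22  f→[484+121+4+1]=610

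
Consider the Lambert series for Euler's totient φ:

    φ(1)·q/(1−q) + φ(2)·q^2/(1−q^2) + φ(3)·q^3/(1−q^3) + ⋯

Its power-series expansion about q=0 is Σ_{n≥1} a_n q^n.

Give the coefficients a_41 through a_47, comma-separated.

q^41  k|41↦φ(k): 41:40 1:1  a_41=41
[q^42] φ(1)=1,φ(2)=1,φ(3)=2,φ(6)=2,φ(7)=6,φ(14)=6,φ(21)=12,φ(42)=12 ⇒ 42
q^43  k|43↦φ(k): 43:42 1:1  a_43=43
[q^44] φ(1)=1,φ(2)=1,φ(4)=2,φ(11)=10,φ(22)=10,φ(44)=20 ⇒ 44
q^45  k|45↦φ(k): 1:1 3:2 5:4 9:6 15:8 45:24  a_45=45
d|46:{46,23,2,1}  Σφ=22+22+1+1=46
d|47:{1,47}  Σφ=1+46=47

41, 42, 43, 44, 45, 46, 47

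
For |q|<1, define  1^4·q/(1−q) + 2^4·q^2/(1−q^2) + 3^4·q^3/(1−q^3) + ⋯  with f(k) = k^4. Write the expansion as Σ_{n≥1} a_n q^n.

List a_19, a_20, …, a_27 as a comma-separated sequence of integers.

130322, 170898, 196964, 248914, 279842, 358258, 391251, 485554, 538084

q^19  k|19↦f(k): 19:130321 1:1  a_19=130322
q^20  k|20↦f(k): 1:1 2:16 4:256 5:625 10:10000 20:160000  a_20=170898
d|21:{1,3,7,21}  Σf=1+81+2401+194481=196964
d|22:{1,2,11,22}  Σf=1+16+14641+234256=248914
n=23: 1·23 23·1  f→[1+279841]=279842
n=24: 1·24 2·12 3·8 4·6 6·4 8·3 12·2 24·1  f→[1+16+81+256+1296+4096+20736+331776]=358258
d|25:{25,5,1}  Σf=390625+625+1=391251
[q^26] f(26)=456976,f(13)=28561,f(2)=16,f(1)=1 ⇒ 485554
[q^27] f(1)=1,f(3)=81,f(9)=6561,f(27)=531441 ⇒ 538084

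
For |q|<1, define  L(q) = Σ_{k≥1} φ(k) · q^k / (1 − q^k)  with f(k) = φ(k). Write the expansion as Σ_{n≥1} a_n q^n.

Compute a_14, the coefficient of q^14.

n=14: 1·14 2·7 7·2 14·1  φ→[1+1+6+6]=14

a_14 = 14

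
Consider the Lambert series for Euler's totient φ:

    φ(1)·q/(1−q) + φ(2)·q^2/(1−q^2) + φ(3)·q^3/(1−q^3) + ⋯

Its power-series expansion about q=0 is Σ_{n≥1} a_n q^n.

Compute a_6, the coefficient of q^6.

[q^6] φ(1)=1,φ(2)=1,φ(3)=2,φ(6)=2 ⇒ 6

a_6 = 6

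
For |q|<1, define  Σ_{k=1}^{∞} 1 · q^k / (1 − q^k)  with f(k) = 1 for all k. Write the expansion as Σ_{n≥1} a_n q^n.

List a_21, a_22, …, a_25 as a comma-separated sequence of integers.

4, 4, 2, 8, 3

[q^21] f(21)=1,f(7)=1,f(3)=1,f(1)=1 ⇒ 4
n=22: 1·22 2·11 11·2 22·1  f→[1+1+1+1]=4
q^23  k|23↦f(k): 23:1 1:1  a_23=2
n=24: 1·24 2·12 3·8 4·6 6·4 8·3 12·2 24·1  f→[1+1+1+1+1+1+1+1]=8
d|25:{25,5,1}  Σf=1+1+1=3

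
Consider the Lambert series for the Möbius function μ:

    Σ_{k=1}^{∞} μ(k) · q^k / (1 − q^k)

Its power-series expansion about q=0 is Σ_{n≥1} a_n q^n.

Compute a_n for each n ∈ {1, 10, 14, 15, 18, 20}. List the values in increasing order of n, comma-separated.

1, 0, 0, 0, 0, 0

[q^1] μ(1)=1 ⇒ 1
q^10  k|10↦μ(k): 10:1 5:-1 2:-1 1:1  a_10=0
n=14: 1·14 2·7 7·2 14·1  μ→[1+(-1)+(-1)+1]=0
n=15: 15·1 5·3 3·5 1·15  μ→[1+(-1)+(-1)+1]=0
n=18: 1·18 2·9 3·6 6·3 9·2 18·1  μ→[1+(-1)+(-1)+1+0+0]=0
n=20: 1·20 2·10 4·5 5·4 10·2 20·1  μ→[1+(-1)+0+(-1)+1+0]=0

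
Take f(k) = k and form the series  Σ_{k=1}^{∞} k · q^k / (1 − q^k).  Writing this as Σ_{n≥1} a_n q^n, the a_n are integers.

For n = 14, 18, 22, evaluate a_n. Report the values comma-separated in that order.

24, 39, 36

d|14:{14,7,2,1}  Σf=14+7+2+1=24
[q^18] f(1)=1,f(2)=2,f(3)=3,f(6)=6,f(9)=9,f(18)=18 ⇒ 39
n=22: 22·1 11·2 2·11 1·22  f→[22+11+2+1]=36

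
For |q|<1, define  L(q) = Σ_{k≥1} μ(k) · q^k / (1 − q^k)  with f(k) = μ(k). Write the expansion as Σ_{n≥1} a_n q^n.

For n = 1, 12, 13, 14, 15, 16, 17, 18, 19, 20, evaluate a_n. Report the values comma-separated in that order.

n=1: 1·1  μ→[1]=1
[q^12] μ(1)=1,μ(2)=-1,μ(3)=-1,μ(4)=0,μ(6)=1,μ(12)=0 ⇒ 0
[q^13] μ(1)=1,μ(13)=-1 ⇒ 0
q^14  k|14↦μ(k): 1:1 2:-1 7:-1 14:1  a_14=0
n=15: 15·1 5·3 3·5 1·15  μ→[1+(-1)+(-1)+1]=0
[q^16] μ(1)=1,μ(2)=-1,μ(4)=0,μ(8)=0,μ(16)=0 ⇒ 0
q^17  k|17↦μ(k): 1:1 17:-1  a_17=0
d|18:{18,9,6,3,2,1}  Σμ=0+0+1+(-1)+(-1)+1=0
[q^19] μ(1)=1,μ(19)=-1 ⇒ 0
[q^20] μ(20)=0,μ(10)=1,μ(5)=-1,μ(4)=0,μ(2)=-1,μ(1)=1 ⇒ 0

1, 0, 0, 0, 0, 0, 0, 0, 0, 0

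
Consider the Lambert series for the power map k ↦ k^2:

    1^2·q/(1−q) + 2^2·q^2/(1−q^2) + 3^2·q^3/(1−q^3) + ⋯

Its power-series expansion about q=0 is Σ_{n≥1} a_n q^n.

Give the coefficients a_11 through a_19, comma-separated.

122, 210, 170, 250, 260, 341, 290, 455, 362

[q^11] f(11)=121,f(1)=1 ⇒ 122
q^12  k|12↦f(k): 12:144 6:36 4:16 3:9 2:4 1:1  a_12=210
[q^13] f(13)=169,f(1)=1 ⇒ 170
[q^14] f(14)=196,f(7)=49,f(2)=4,f(1)=1 ⇒ 250
n=15: 15·1 5·3 3·5 1·15  f→[225+25+9+1]=260
d|16:{16,8,4,2,1}  Σf=256+64+16+4+1=341
q^17  k|17↦f(k): 1:1 17:289  a_17=290
[q^18] f(1)=1,f(2)=4,f(3)=9,f(6)=36,f(9)=81,f(18)=324 ⇒ 455
q^19  k|19↦f(k): 19:361 1:1  a_19=362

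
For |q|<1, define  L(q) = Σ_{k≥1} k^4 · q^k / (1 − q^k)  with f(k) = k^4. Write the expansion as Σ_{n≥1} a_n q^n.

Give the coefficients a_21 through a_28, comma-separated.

d|21:{21,7,3,1}  Σf=194481+2401+81+1=196964
d|22:{22,11,2,1}  Σf=234256+14641+16+1=248914
q^23  k|23↦f(k): 1:1 23:279841  a_23=279842
q^24  k|24↦f(k): 1:1 2:16 3:81 4:256 6:1296 8:4096 12:20736 24:331776  a_24=358258
[q^25] f(1)=1,f(5)=625,f(25)=390625 ⇒ 391251
d|26:{1,2,13,26}  Σf=1+16+28561+456976=485554
n=27: 1·27 3·9 9·3 27·1  f→[1+81+6561+531441]=538084
n=28: 1·28 2·14 4·7 7·4 14·2 28·1  f→[1+16+256+2401+38416+614656]=655746

196964, 248914, 279842, 358258, 391251, 485554, 538084, 655746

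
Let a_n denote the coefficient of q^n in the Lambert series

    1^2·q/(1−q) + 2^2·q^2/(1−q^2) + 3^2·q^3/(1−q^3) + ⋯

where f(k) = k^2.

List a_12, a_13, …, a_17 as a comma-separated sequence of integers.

210, 170, 250, 260, 341, 290

d|12:{12,6,4,3,2,1}  Σf=144+36+16+9+4+1=210
n=13: 1·13 13·1  f→[1+169]=170
n=14: 14·1 7·2 2·7 1·14  f→[196+49+4+1]=250
[q^15] f(15)=225,f(5)=25,f(3)=9,f(1)=1 ⇒ 260
q^16  k|16↦f(k): 16:256 8:64 4:16 2:4 1:1  a_16=341
q^17  k|17↦f(k): 1:1 17:289  a_17=290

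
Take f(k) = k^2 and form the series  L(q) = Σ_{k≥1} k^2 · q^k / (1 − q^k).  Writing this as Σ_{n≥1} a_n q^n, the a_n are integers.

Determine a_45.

a_45 = 2366

d|45:{1,3,5,9,15,45}  Σf=1+9+25+81+225+2025=2366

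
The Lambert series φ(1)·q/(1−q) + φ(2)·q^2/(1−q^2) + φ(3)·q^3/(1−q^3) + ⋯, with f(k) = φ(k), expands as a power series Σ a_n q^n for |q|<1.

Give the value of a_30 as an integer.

[q^30] φ(1)=1,φ(2)=1,φ(3)=2,φ(5)=4,φ(6)=2,φ(10)=4,φ(15)=8,φ(30)=8 ⇒ 30

a_30 = 30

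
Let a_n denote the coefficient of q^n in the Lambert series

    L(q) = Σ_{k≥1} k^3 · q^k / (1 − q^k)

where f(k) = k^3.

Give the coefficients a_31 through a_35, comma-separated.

29792, 37449, 37296, 44226, 43344

d|31:{31,1}  Σf=29791+1=29792
[q^32] f(1)=1,f(2)=8,f(4)=64,f(8)=512,f(16)=4096,f(32)=32768 ⇒ 37449
q^33  k|33↦f(k): 1:1 3:27 11:1331 33:35937  a_33=37296
n=34: 34·1 17·2 2·17 1·34  f→[39304+4913+8+1]=44226
q^35  k|35↦f(k): 35:42875 7:343 5:125 1:1  a_35=43344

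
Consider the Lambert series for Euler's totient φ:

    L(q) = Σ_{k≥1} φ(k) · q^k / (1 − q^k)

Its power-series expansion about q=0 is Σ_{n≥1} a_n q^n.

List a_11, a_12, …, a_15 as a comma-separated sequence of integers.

q^11  k|11↦φ(k): 1:1 11:10  a_11=11
[q^12] φ(1)=1,φ(2)=1,φ(3)=2,φ(4)=2,φ(6)=2,φ(12)=4 ⇒ 12
q^13  k|13↦φ(k): 13:12 1:1  a_13=13
[q^14] φ(1)=1,φ(2)=1,φ(7)=6,φ(14)=6 ⇒ 14
[q^15] φ(15)=8,φ(5)=4,φ(3)=2,φ(1)=1 ⇒ 15

11, 12, 13, 14, 15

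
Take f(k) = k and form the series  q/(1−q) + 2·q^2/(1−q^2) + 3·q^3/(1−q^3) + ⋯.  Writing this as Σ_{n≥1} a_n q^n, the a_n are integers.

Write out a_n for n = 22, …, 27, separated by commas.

n=22: 22·1 11·2 2·11 1·22  f→[22+11+2+1]=36
[q^23] f(1)=1,f(23)=23 ⇒ 24
n=24: 24·1 12·2 8·3 6·4 4·6 3·8 2·12 1·24  f→[24+12+8+6+4+3+2+1]=60
n=25: 25·1 5·5 1·25  f→[25+5+1]=31
[q^26] f(1)=1,f(2)=2,f(13)=13,f(26)=26 ⇒ 42
n=27: 1·27 3·9 9·3 27·1  f→[1+3+9+27]=40

36, 24, 60, 31, 42, 40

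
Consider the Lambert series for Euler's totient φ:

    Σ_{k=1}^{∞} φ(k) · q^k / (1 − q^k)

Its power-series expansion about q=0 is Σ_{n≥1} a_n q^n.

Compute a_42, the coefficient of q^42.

n=42: 1·42 2·21 3·14 6·7 7·6 14·3 21·2 42·1  φ→[1+1+2+2+6+6+12+12]=42

a_42 = 42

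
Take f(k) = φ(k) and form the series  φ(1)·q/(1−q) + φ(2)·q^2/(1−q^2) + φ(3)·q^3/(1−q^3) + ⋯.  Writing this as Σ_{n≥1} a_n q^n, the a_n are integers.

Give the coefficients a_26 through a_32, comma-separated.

[q^26] φ(1)=1,φ(2)=1,φ(13)=12,φ(26)=12 ⇒ 26
n=27: 27·1 9·3 3·9 1·27  φ→[18+6+2+1]=27
q^28  k|28↦φ(k): 1:1 2:1 4:2 7:6 14:6 28:12  a_28=28
q^29  k|29↦φ(k): 29:28 1:1  a_29=29
[q^30] φ(30)=8,φ(15)=8,φ(10)=4,φ(6)=2,φ(5)=4,φ(3)=2,φ(2)=1,φ(1)=1 ⇒ 30
q^31  k|31↦φ(k): 1:1 31:30  a_31=31
n=32: 32·1 16·2 8·4 4·8 2·16 1·32  φ→[16+8+4+2+1+1]=32

26, 27, 28, 29, 30, 31, 32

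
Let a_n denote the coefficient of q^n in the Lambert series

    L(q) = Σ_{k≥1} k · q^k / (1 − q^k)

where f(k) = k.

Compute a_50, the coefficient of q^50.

a_50 = 93

d|50:{50,25,10,5,2,1}  Σf=50+25+10+5+2+1=93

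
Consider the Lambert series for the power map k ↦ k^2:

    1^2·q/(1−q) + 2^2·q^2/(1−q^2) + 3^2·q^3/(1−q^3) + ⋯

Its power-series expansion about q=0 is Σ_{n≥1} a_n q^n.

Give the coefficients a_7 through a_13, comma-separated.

[q^7] f(1)=1,f(7)=49 ⇒ 50
n=8: 8·1 4·2 2·4 1·8  f→[64+16+4+1]=85
n=9: 1·9 3·3 9·1  f→[1+9+81]=91
n=10: 10·1 5·2 2·5 1·10  f→[100+25+4+1]=130
q^11  k|11↦f(k): 11:121 1:1  a_11=122
n=12: 1·12 2·6 3·4 4·3 6·2 12·1  f→[1+4+9+16+36+144]=210
q^13  k|13↦f(k): 13:169 1:1  a_13=170

50, 85, 91, 130, 122, 210, 170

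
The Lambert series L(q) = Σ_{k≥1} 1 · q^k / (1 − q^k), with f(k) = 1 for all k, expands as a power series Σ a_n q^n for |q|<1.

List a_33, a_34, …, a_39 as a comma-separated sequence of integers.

4, 4, 4, 9, 2, 4, 4

n=33: 33·1 11·3 3·11 1·33  f→[1+1+1+1]=4
q^34  k|34↦f(k): 34:1 17:1 2:1 1:1  a_34=4
d|35:{35,7,5,1}  Σf=1+1+1+1=4
n=36: 36·1 18·2 12·3 9·4 6·6 4·9 3·12 2·18 1·36  f→[1+1+1+1+1+1+1+1+1]=9
d|37:{37,1}  Σf=1+1=2
n=38: 38·1 19·2 2·19 1·38  f→[1+1+1+1]=4
d|39:{39,13,3,1}  Σf=1+1+1+1=4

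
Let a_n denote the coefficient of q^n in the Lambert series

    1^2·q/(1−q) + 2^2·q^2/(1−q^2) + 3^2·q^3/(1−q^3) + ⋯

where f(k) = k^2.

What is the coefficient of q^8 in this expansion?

a_8 = 85

d|8:{8,4,2,1}  Σf=64+16+4+1=85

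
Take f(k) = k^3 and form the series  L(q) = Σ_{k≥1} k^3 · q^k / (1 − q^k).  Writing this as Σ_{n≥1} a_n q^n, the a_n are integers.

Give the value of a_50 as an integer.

n=50: 50·1 25·2 10·5 5·10 2·25 1·50  f→[125000+15625+1000+125+8+1]=141759

a_50 = 141759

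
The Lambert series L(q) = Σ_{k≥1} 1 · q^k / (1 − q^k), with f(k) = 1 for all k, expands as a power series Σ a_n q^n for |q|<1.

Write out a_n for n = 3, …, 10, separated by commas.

2, 3, 2, 4, 2, 4, 3, 4

[q^3] f(1)=1,f(3)=1 ⇒ 2
q^4  k|4↦f(k): 1:1 2:1 4:1  a_4=3
q^5  k|5↦f(k): 1:1 5:1  a_5=2
q^6  k|6↦f(k): 6:1 3:1 2:1 1:1  a_6=4
q^7  k|7↦f(k): 1:1 7:1  a_7=2
[q^8] f(8)=1,f(4)=1,f(2)=1,f(1)=1 ⇒ 4
n=9: 9·1 3·3 1·9  f→[1+1+1]=3
[q^10] f(10)=1,f(5)=1,f(2)=1,f(1)=1 ⇒ 4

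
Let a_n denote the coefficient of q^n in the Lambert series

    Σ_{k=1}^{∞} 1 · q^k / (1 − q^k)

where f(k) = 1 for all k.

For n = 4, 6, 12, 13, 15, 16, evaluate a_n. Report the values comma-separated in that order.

n=4: 4·1 2·2 1·4  f→[1+1+1]=3
n=6: 6·1 3·2 2·3 1·6  f→[1+1+1+1]=4
q^12  k|12↦f(k): 12:1 6:1 4:1 3:1 2:1 1:1  a_12=6
[q^13] f(1)=1,f(13)=1 ⇒ 2
n=15: 1·15 3·5 5·3 15·1  f→[1+1+1+1]=4
q^16  k|16↦f(k): 1:1 2:1 4:1 8:1 16:1  a_16=5

3, 4, 6, 2, 4, 5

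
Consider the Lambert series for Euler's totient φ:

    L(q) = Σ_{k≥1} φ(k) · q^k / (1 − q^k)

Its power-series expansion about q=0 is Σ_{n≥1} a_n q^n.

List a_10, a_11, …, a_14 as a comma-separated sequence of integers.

n=10: 10·1 5·2 2·5 1·10  φ→[4+4+1+1]=10
d|11:{11,1}  Σφ=10+1=11
d|12:{1,2,3,4,6,12}  Σφ=1+1+2+2+2+4=12
d|13:{1,13}  Σφ=1+12=13
n=14: 14·1 7·2 2·7 1·14  φ→[6+6+1+1]=14

10, 11, 12, 13, 14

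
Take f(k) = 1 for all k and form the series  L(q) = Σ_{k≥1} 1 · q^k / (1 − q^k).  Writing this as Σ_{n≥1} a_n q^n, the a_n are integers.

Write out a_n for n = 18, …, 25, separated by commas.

[q^18] f(1)=1,f(2)=1,f(3)=1,f(6)=1,f(9)=1,f(18)=1 ⇒ 6
[q^19] f(1)=1,f(19)=1 ⇒ 2
q^20  k|20↦f(k): 20:1 10:1 5:1 4:1 2:1 1:1  a_20=6
q^21  k|21↦f(k): 1:1 3:1 7:1 21:1  a_21=4
[q^22] f(22)=1,f(11)=1,f(2)=1,f(1)=1 ⇒ 4
n=23: 1·23 23·1  f→[1+1]=2
[q^24] f(1)=1,f(2)=1,f(3)=1,f(4)=1,f(6)=1,f(8)=1,f(12)=1,f(24)=1 ⇒ 8
d|25:{1,5,25}  Σf=1+1+1=3

6, 2, 6, 4, 4, 2, 8, 3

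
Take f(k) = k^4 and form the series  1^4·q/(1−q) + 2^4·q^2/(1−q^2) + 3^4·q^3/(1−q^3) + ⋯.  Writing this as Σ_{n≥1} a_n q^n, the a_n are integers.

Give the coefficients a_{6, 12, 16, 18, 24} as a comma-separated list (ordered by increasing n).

1394, 22386, 69905, 112931, 358258

[q^6] f(6)=1296,f(3)=81,f(2)=16,f(1)=1 ⇒ 1394
q^12  k|12↦f(k): 12:20736 6:1296 4:256 3:81 2:16 1:1  a_12=22386
q^16  k|16↦f(k): 16:65536 8:4096 4:256 2:16 1:1  a_16=69905
[q^18] f(18)=104976,f(9)=6561,f(6)=1296,f(3)=81,f(2)=16,f(1)=1 ⇒ 112931
[q^24] f(1)=1,f(2)=16,f(3)=81,f(4)=256,f(6)=1296,f(8)=4096,f(12)=20736,f(24)=331776 ⇒ 358258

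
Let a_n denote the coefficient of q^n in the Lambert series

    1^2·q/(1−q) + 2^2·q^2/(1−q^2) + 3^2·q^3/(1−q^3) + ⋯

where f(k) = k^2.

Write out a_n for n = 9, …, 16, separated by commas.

91, 130, 122, 210, 170, 250, 260, 341

q^9  k|9↦f(k): 9:81 3:9 1:1  a_9=91
d|10:{1,2,5,10}  Σf=1+4+25+100=130
d|11:{11,1}  Σf=121+1=122
n=12: 12·1 6·2 4·3 3·4 2·6 1·12  f→[144+36+16+9+4+1]=210
q^13  k|13↦f(k): 13:169 1:1  a_13=170
n=14: 1·14 2·7 7·2 14·1  f→[1+4+49+196]=250
[q^15] f(1)=1,f(3)=9,f(5)=25,f(15)=225 ⇒ 260
n=16: 16·1 8·2 4·4 2·8 1·16  f→[256+64+16+4+1]=341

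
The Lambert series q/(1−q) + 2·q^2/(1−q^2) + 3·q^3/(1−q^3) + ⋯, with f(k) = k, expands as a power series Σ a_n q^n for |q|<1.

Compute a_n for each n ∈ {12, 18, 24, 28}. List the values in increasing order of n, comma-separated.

q^12  k|12↦f(k): 1:1 2:2 3:3 4:4 6:6 12:12  a_12=28
[q^18] f(18)=18,f(9)=9,f(6)=6,f(3)=3,f(2)=2,f(1)=1 ⇒ 39
[q^24] f(24)=24,f(12)=12,f(8)=8,f(6)=6,f(4)=4,f(3)=3,f(2)=2,f(1)=1 ⇒ 60
[q^28] f(1)=1,f(2)=2,f(4)=4,f(7)=7,f(14)=14,f(28)=28 ⇒ 56

28, 39, 60, 56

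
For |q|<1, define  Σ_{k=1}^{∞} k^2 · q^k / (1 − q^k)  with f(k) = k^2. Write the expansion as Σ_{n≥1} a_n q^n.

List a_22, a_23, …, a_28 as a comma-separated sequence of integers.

n=22: 1·22 2·11 11·2 22·1  f→[1+4+121+484]=610
q^23  k|23↦f(k): 23:529 1:1  a_23=530
n=24: 24·1 12·2 8·3 6·4 4·6 3·8 2·12 1·24  f→[576+144+64+36+16+9+4+1]=850
[q^25] f(25)=625,f(5)=25,f(1)=1 ⇒ 651
q^26  k|26↦f(k): 1:1 2:4 13:169 26:676  a_26=850
d|27:{27,9,3,1}  Σf=729+81+9+1=820
d|28:{1,2,4,7,14,28}  Σf=1+4+16+49+196+784=1050

610, 530, 850, 651, 850, 820, 1050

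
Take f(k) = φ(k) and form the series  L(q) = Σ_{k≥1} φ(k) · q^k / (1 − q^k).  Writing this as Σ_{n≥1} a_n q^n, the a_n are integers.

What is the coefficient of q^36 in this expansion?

d|36:{1,2,3,4,6,9,12,18,36}  Σφ=1+1+2+2+2+6+4+6+12=36

a_36 = 36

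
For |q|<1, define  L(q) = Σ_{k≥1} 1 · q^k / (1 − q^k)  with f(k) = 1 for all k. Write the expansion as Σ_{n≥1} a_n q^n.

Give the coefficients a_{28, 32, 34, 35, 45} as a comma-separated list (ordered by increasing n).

6, 6, 4, 4, 6

d|28:{28,14,7,4,2,1}  Σf=1+1+1+1+1+1=6
n=32: 1·32 2·16 4·8 8·4 16·2 32·1  f→[1+1+1+1+1+1]=6
q^34  k|34↦f(k): 1:1 2:1 17:1 34:1  a_34=4
q^35  k|35↦f(k): 35:1 7:1 5:1 1:1  a_35=4
d|45:{45,15,9,5,3,1}  Σf=1+1+1+1+1+1=6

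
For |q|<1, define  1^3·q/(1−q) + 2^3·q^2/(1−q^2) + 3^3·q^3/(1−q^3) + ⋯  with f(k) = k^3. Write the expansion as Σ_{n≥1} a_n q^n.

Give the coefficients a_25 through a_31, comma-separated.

q^25  k|25↦f(k): 25:15625 5:125 1:1  a_25=15751
[q^26] f(26)=17576,f(13)=2197,f(2)=8,f(1)=1 ⇒ 19782
q^27  k|27↦f(k): 1:1 3:27 9:729 27:19683  a_27=20440
n=28: 1·28 2·14 4·7 7·4 14·2 28·1  f→[1+8+64+343+2744+21952]=25112
[q^29] f(29)=24389,f(1)=1 ⇒ 24390
n=30: 30·1 15·2 10·3 6·5 5·6 3·10 2·15 1·30  f→[27000+3375+1000+216+125+27+8+1]=31752
n=31: 1·31 31·1  f→[1+29791]=29792

15751, 19782, 20440, 25112, 24390, 31752, 29792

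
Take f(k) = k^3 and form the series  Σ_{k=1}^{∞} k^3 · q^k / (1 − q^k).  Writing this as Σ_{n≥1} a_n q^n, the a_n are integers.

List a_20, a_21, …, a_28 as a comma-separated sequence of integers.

[q^20] f(20)=8000,f(10)=1000,f(5)=125,f(4)=64,f(2)=8,f(1)=1 ⇒ 9198
q^21  k|21↦f(k): 1:1 3:27 7:343 21:9261  a_21=9632
d|22:{1,2,11,22}  Σf=1+8+1331+10648=11988
n=23: 23·1 1·23  f→[12167+1]=12168
n=24: 24·1 12·2 8·3 6·4 4·6 3·8 2·12 1·24  f→[13824+1728+512+216+64+27+8+1]=16380
d|25:{25,5,1}  Σf=15625+125+1=15751
d|26:{1,2,13,26}  Σf=1+8+2197+17576=19782
q^27  k|27↦f(k): 27:19683 9:729 3:27 1:1  a_27=20440
n=28: 28·1 14·2 7·4 4·7 2·14 1·28  f→[21952+2744+343+64+8+1]=25112

9198, 9632, 11988, 12168, 16380, 15751, 19782, 20440, 25112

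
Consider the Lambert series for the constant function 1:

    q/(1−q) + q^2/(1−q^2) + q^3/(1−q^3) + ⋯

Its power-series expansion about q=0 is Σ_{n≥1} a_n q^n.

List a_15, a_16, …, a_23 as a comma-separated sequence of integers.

n=15: 15·1 5·3 3·5 1·15  f→[1+1+1+1]=4
q^16  k|16↦f(k): 16:1 8:1 4:1 2:1 1:1  a_16=5
[q^17] f(1)=1,f(17)=1 ⇒ 2
n=18: 1·18 2·9 3·6 6·3 9·2 18·1  f→[1+1+1+1+1+1]=6
d|19:{1,19}  Σf=1+1=2
q^20  k|20↦f(k): 1:1 2:1 4:1 5:1 10:1 20:1  a_20=6
[q^21] f(21)=1,f(7)=1,f(3)=1,f(1)=1 ⇒ 4
[q^22] f(22)=1,f(11)=1,f(2)=1,f(1)=1 ⇒ 4
d|23:{23,1}  Σf=1+1=2

4, 5, 2, 6, 2, 6, 4, 4, 2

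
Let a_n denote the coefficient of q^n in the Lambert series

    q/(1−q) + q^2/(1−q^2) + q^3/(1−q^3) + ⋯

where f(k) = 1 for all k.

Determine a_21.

a_21 = 4

d|21:{1,3,7,21}  Σf=1+1+1+1=4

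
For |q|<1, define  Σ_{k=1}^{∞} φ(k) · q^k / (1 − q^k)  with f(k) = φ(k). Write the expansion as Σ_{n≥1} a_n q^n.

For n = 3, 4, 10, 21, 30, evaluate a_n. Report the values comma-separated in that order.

d|3:{3,1}  Σφ=2+1=3
n=4: 4·1 2·2 1·4  φ→[2+1+1]=4
n=10: 1·10 2·5 5·2 10·1  φ→[1+1+4+4]=10
q^21  k|21↦φ(k): 1:1 3:2 7:6 21:12  a_21=21
n=30: 30·1 15·2 10·3 6·5 5·6 3·10 2·15 1·30  φ→[8+8+4+2+4+2+1+1]=30

3, 4, 10, 21, 30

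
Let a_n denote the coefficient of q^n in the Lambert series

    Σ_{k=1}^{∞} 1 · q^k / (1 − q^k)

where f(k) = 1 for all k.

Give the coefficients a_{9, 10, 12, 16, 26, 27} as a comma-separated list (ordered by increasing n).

[q^9] f(1)=1,f(3)=1,f(9)=1 ⇒ 3
[q^10] f(10)=1,f(5)=1,f(2)=1,f(1)=1 ⇒ 4
q^12  k|12↦f(k): 12:1 6:1 4:1 3:1 2:1 1:1  a_12=6
[q^16] f(16)=1,f(8)=1,f(4)=1,f(2)=1,f(1)=1 ⇒ 5
[q^26] f(1)=1,f(2)=1,f(13)=1,f(26)=1 ⇒ 4
[q^27] f(1)=1,f(3)=1,f(9)=1,f(27)=1 ⇒ 4

3, 4, 6, 5, 4, 4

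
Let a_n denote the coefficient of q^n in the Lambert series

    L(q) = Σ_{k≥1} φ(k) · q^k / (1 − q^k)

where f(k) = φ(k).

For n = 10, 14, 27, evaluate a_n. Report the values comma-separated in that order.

n=10: 1·10 2·5 5·2 10·1  φ→[1+1+4+4]=10
[q^14] φ(1)=1,φ(2)=1,φ(7)=6,φ(14)=6 ⇒ 14
q^27  k|27↦φ(k): 27:18 9:6 3:2 1:1  a_27=27

10, 14, 27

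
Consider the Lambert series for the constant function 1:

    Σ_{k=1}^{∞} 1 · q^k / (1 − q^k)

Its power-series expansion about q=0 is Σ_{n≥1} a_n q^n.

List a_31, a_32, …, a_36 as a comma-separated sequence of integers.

2, 6, 4, 4, 4, 9

[q^31] f(31)=1,f(1)=1 ⇒ 2
[q^32] f(32)=1,f(16)=1,f(8)=1,f(4)=1,f(2)=1,f(1)=1 ⇒ 6
[q^33] f(33)=1,f(11)=1,f(3)=1,f(1)=1 ⇒ 4
n=34: 34·1 17·2 2·17 1·34  f→[1+1+1+1]=4
n=35: 1·35 5·7 7·5 35·1  f→[1+1+1+1]=4
[q^36] f(36)=1,f(18)=1,f(12)=1,f(9)=1,f(6)=1,f(4)=1,f(3)=1,f(2)=1,f(1)=1 ⇒ 9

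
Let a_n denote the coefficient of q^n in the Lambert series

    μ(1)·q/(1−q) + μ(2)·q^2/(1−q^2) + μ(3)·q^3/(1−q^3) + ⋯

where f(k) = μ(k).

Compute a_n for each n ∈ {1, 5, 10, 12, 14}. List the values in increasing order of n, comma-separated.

d|1:{1}  Σμ=1=1
q^5  k|5↦μ(k): 5:-1 1:1  a_5=0
n=10: 1·10 2·5 5·2 10·1  μ→[1+(-1)+(-1)+1]=0
q^12  k|12↦μ(k): 1:1 2:-1 3:-1 4:0 6:1 12:0  a_12=0
[q^14] μ(14)=1,μ(7)=-1,μ(2)=-1,μ(1)=1 ⇒ 0

1, 0, 0, 0, 0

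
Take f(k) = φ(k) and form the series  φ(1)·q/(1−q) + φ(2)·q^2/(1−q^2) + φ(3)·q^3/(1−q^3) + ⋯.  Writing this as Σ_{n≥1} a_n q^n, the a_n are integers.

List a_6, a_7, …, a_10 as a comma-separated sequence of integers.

q^6  k|6↦φ(k): 1:1 2:1 3:2 6:2  a_6=6
q^7  k|7↦φ(k): 1:1 7:6  a_7=7
[q^8] φ(8)=4,φ(4)=2,φ(2)=1,φ(1)=1 ⇒ 8
q^9  k|9↦φ(k): 1:1 3:2 9:6  a_9=9
[q^10] φ(10)=4,φ(5)=4,φ(2)=1,φ(1)=1 ⇒ 10

6, 7, 8, 9, 10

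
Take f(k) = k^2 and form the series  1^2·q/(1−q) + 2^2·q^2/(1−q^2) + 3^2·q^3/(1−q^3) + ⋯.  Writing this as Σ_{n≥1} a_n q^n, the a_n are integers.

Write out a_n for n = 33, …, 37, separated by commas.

[q^33] f(1)=1,f(3)=9,f(11)=121,f(33)=1089 ⇒ 1220
q^34  k|34↦f(k): 34:1156 17:289 2:4 1:1  a_34=1450
[q^35] f(1)=1,f(5)=25,f(7)=49,f(35)=1225 ⇒ 1300
n=36: 36·1 18·2 12·3 9·4 6·6 4·9 3·12 2·18 1·36  f→[1296+324+144+81+36+16+9+4+1]=1911
[q^37] f(37)=1369,f(1)=1 ⇒ 1370

1220, 1450, 1300, 1911, 1370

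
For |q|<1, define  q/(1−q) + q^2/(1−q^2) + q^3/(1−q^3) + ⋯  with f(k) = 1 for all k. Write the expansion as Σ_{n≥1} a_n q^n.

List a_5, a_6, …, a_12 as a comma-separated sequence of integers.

[q^5] f(1)=1,f(5)=1 ⇒ 2
d|6:{1,2,3,6}  Σf=1+1+1+1=4
d|7:{1,7}  Σf=1+1=2
q^8  k|8↦f(k): 1:1 2:1 4:1 8:1  a_8=4
q^9  k|9↦f(k): 1:1 3:1 9:1  a_9=3
n=10: 10·1 5·2 2·5 1·10  f→[1+1+1+1]=4
q^11  k|11↦f(k): 1:1 11:1  a_11=2
q^12  k|12↦f(k): 12:1 6:1 4:1 3:1 2:1 1:1  a_12=6

2, 4, 2, 4, 3, 4, 2, 6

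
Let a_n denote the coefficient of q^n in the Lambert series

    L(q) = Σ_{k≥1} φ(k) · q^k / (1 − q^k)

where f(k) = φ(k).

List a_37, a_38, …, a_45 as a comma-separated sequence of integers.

d|37:{37,1}  Σφ=36+1=37
[q^38] φ(1)=1,φ(2)=1,φ(19)=18,φ(38)=18 ⇒ 38
n=39: 1·39 3·13 13·3 39·1  φ→[1+2+12+24]=39
n=40: 1·40 2·20 4·10 5·8 8·5 10·4 20·2 40·1  φ→[1+1+2+4+4+4+8+16]=40
q^41  k|41↦φ(k): 41:40 1:1  a_41=41
n=42: 1·42 2·21 3·14 6·7 7·6 14·3 21·2 42·1  φ→[1+1+2+2+6+6+12+12]=42
q^43  k|43↦φ(k): 1:1 43:42  a_43=43
d|44:{44,22,11,4,2,1}  Σφ=20+10+10+2+1+1=44
d|45:{1,3,5,9,15,45}  Σφ=1+2+4+6+8+24=45

37, 38, 39, 40, 41, 42, 43, 44, 45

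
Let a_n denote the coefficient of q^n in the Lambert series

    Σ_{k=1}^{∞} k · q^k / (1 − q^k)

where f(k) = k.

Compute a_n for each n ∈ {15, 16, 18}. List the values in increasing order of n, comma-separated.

n=15: 1·15 3·5 5·3 15·1  f→[1+3+5+15]=24
[q^16] f(16)=16,f(8)=8,f(4)=4,f(2)=2,f(1)=1 ⇒ 31
q^18  k|18↦f(k): 18:18 9:9 6:6 3:3 2:2 1:1  a_18=39

24, 31, 39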